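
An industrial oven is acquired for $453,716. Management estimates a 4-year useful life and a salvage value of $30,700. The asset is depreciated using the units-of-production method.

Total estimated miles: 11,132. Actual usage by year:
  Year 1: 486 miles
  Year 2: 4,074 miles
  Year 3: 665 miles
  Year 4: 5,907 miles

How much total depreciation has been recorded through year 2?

$173,280

Depreciable base = $453,716 − $30,700 = $423,016.
Rate = $423,016 / 11,132 miles = $38 per mile.
Year 1: 486 × $38 = $18,468. Book value $435,248.
Year 2: 4,074 × $38 = $154,812. Book value $280,436.
Accumulated through year 2 = $453,716 − $280,436 = $173,280.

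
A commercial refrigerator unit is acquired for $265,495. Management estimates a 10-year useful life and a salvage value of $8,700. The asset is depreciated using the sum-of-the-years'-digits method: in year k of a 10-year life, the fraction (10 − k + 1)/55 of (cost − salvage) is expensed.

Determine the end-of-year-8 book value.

Depreciable base = $265,495 − $8,700 = $256,795.
Sum of the years' digits = 10+9+8+7+6+5+4+3+2+1 = 55.
Year 1: $256,795 × 10/55 = $46,690. Book value $218,805.
Year 2: $256,795 × 9/55 = $42,021. Book value $176,784.
Year 3: $256,795 × 8/55 = $37,352. Book value $139,432.
Year 4: $256,795 × 7/55 = $32,683. Book value $106,749.
Year 5: $256,795 × 6/55 = $28,014. Book value $78,735.
Year 6: $256,795 × 5/55 = $23,345. Book value $55,390.
Year 7: $256,795 × 4/55 = $18,676. Book value $36,714.
Year 8: $256,795 × 3/55 = $14,007. Book value $22,707.

$22,707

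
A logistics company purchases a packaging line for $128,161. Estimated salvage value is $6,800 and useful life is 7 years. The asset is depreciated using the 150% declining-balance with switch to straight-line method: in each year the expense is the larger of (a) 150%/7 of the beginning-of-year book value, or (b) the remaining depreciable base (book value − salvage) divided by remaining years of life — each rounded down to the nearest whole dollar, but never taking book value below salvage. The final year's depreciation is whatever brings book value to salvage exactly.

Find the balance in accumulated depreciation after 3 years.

Depreciable base = $128,161 − $6,800 = $121,361.
Year 1: DB = ⌊$128,161 × 150%/7⌋ = $27,463; SL = ⌊$121,361/7⌋ = $17,337 → take DB $27,463. Book value $100,698.
Year 2: DB = ⌊$100,698 × 150%/7⌋ = $21,578; SL = ⌊$93,898/6⌋ = $15,649 → take DB $21,578. Book value $79,120.
Year 3: DB = ⌊$79,120 × 150%/7⌋ = $16,954; SL = ⌊$72,320/5⌋ = $14,464 → take DB $16,954. Book value $62,166.
Accumulated through year 3 = $128,161 − $62,166 = $65,995.

$65,995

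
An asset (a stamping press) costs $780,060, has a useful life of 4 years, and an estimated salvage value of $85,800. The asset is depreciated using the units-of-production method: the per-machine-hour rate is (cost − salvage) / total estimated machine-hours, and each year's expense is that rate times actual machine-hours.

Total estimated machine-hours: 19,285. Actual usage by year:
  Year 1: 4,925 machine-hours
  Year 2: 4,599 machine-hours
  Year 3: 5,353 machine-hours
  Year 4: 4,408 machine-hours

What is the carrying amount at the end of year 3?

Depreciable base = $780,060 − $85,800 = $694,260.
Rate = $694,260 / 19,285 machine-hours = $36 per machine-hour.
Year 1: 4,925 × $36 = $177,300. Book value $602,760.
Year 2: 4,599 × $36 = $165,564. Book value $437,196.
Year 3: 5,353 × $36 = $192,708. Book value $244,488.

$244,488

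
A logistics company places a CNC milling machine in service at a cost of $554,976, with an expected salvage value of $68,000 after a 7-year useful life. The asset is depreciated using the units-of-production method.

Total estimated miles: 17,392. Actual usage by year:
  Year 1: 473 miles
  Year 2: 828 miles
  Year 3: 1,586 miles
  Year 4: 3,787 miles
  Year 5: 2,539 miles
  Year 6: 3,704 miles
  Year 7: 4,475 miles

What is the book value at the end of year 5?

$297,012

Depreciable base = $554,976 − $68,000 = $486,976.
Rate = $486,976 / 17,392 miles = $28 per mile.
Year 1: 473 × $28 = $13,244. Book value $541,732.
Year 2: 828 × $28 = $23,184. Book value $518,548.
Year 3: 1,586 × $28 = $44,408. Book value $474,140.
Year 4: 3,787 × $28 = $106,036. Book value $368,104.
Year 5: 2,539 × $28 = $71,092. Book value $297,012.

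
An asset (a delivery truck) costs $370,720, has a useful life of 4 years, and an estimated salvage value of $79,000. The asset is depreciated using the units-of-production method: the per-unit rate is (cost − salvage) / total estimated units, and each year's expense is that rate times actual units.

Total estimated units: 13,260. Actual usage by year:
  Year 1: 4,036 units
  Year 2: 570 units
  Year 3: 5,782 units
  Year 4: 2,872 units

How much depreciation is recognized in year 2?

Depreciable base = $370,720 − $79,000 = $291,720.
Rate = $291,720 / 13,260 units = $22 per unit.
Year 1: 4,036 × $22 = $88,792. Book value $281,928.
Year 2: 570 × $22 = $12,540. Book value $269,388.

$12,540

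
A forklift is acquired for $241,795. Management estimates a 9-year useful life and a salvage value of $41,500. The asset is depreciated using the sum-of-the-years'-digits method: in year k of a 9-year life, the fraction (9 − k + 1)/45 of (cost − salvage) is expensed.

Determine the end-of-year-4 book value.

Depreciable base = $241,795 − $41,500 = $200,295.
Sum of the years' digits = 9+8+7+6+5+4+3+2+1 = 45.
Year 1: $200,295 × 9/45 = $40,059. Book value $201,736.
Year 2: $200,295 × 8/45 = $35,608. Book value $166,128.
Year 3: $200,295 × 7/45 = $31,157. Book value $134,971.
Year 4: $200,295 × 6/45 = $26,706. Book value $108,265.

$108,265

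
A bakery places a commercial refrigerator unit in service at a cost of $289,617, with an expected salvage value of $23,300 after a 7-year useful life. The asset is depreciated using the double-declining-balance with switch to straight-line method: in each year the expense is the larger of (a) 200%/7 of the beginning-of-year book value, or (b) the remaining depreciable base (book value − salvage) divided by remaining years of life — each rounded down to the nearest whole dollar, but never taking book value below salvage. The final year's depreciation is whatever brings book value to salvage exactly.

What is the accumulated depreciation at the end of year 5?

Depreciable base = $289,617 − $23,300 = $266,317.
Year 1: DB = ⌊$289,617 × 200%/7⌋ = $82,747; SL = ⌊$266,317/7⌋ = $38,045 → take DB $82,747. Book value $206,870.
Year 2: DB = ⌊$206,870 × 200%/7⌋ = $59,105; SL = ⌊$183,570/6⌋ = $30,595 → take DB $59,105. Book value $147,765.
Year 3: DB = ⌊$147,765 × 200%/7⌋ = $42,218; SL = ⌊$124,465/5⌋ = $24,893 → take DB $42,218. Book value $105,547.
Year 4: DB = ⌊$105,547 × 200%/7⌋ = $30,156; SL = ⌊$82,247/4⌋ = $20,561 → take DB $30,156. Book value $75,391.
Year 5: DB = ⌊$75,391 × 200%/7⌋ = $21,540; SL = ⌊$52,091/3⌋ = $17,363 → take DB $21,540. Book value $53,851.
Accumulated through year 5 = $289,617 − $53,851 = $235,766.

$235,766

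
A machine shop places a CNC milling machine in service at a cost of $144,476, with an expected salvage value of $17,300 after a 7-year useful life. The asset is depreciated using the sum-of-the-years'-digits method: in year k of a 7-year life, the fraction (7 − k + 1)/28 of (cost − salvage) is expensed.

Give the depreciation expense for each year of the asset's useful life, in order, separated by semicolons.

$31,794; $27,252; $22,710; $18,168; $13,626; $9,084; $4,542

Depreciable base = $144,476 − $17,300 = $127,176.
Sum of the years' digits = 7+6+5+4+3+2+1 = 28.
Year 1: $127,176 × 7/28 = $31,794. Book value $112,682.
Year 2: $127,176 × 6/28 = $27,252. Book value $85,430.
Year 3: $127,176 × 5/28 = $22,710. Book value $62,720.
Year 4: $127,176 × 4/28 = $18,168. Book value $44,552.
Year 5: $127,176 × 3/28 = $13,626. Book value $30,926.
Year 6: $127,176 × 2/28 = $9,084. Book value $21,842.
Year 7: $127,176 × 1/28 = $4,542. Book value $17,300.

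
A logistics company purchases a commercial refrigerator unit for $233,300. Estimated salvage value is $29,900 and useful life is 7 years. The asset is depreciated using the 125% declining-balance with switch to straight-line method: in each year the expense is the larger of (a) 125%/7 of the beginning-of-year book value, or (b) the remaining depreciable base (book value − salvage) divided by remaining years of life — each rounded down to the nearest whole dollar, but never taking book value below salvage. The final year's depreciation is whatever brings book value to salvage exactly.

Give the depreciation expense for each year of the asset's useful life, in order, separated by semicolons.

Depreciable base = $233,300 − $29,900 = $203,400.
Year 1: DB = ⌊$233,300 × 125%/7⌋ = $41,660; SL = ⌊$203,400/7⌋ = $29,057 → take DB $41,660. Book value $191,640.
Year 2: DB = ⌊$191,640 × 125%/7⌋ = $34,221; SL = ⌊$161,740/6⌋ = $26,956 → take DB $34,221. Book value $157,419.
Year 3: DB = ⌊$157,419 × 125%/7⌋ = $28,110; SL = ⌊$127,519/5⌋ = $25,503 → take DB $28,110. Book value $129,309.
Year 4: DB = ⌊$129,309 × 125%/7⌋ = $23,090; SL = ⌊$99,409/4⌋ = $24,852 → take SL $24,852. Book value $104,457.
Year 5: DB = ⌊$104,457 × 125%/7⌋ = $18,653; SL = ⌊$74,557/3⌋ = $24,852 → take SL $24,852. Book value $79,605.
Year 6: DB = ⌊$79,605 × 125%/7⌋ = $14,215; SL = ⌊$49,705/2⌋ = $24,852 → take SL $24,852. Book value $54,753.
Year 7 (final): $54,753 − $29,900 = $24,853. Book value $29,900.

$41,660; $34,221; $28,110; $24,852; $24,852; $24,852; $24,853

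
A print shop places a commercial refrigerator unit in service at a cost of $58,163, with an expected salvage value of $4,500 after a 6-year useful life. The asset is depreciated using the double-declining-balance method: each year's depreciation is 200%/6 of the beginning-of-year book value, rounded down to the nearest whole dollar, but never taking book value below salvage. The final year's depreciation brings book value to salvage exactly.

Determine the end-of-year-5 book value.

Depreciable base = $58,163 − $4,500 = $53,663.
Year 1: ⌊$58,163 × 200%/6⌋ = $19,387. Book value $38,776.
Year 2: ⌊$38,776 × 200%/6⌋ = $12,925. Book value $25,851.
Year 3: ⌊$25,851 × 200%/6⌋ = $8,617. Book value $17,234.
Year 4: ⌊$17,234 × 200%/6⌋ = $5,744. Book value $11,490.
Year 5: ⌊$11,490 × 200%/6⌋ = $3,830. Book value $7,660.

$7,660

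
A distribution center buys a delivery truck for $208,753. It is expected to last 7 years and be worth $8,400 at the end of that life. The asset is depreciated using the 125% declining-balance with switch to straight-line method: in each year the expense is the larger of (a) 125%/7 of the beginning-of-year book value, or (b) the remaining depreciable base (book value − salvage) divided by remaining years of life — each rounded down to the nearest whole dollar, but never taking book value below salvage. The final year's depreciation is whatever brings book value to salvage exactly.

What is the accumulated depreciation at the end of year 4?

Depreciable base = $208,753 − $8,400 = $200,353.
Year 1: DB = ⌊$208,753 × 125%/7⌋ = $37,277; SL = ⌊$200,353/7⌋ = $28,621 → take DB $37,277. Book value $171,476.
Year 2: DB = ⌊$171,476 × 125%/7⌋ = $30,620; SL = ⌊$163,076/6⌋ = $27,179 → take DB $30,620. Book value $140,856.
Year 3: DB = ⌊$140,856 × 125%/7⌋ = $25,152; SL = ⌊$132,456/5⌋ = $26,491 → take SL $26,491. Book value $114,365.
Year 4: DB = ⌊$114,365 × 125%/7⌋ = $20,422; SL = ⌊$105,965/4⌋ = $26,491 → take SL $26,491. Book value $87,874.
Accumulated through year 4 = $208,753 − $87,874 = $120,879.

$120,879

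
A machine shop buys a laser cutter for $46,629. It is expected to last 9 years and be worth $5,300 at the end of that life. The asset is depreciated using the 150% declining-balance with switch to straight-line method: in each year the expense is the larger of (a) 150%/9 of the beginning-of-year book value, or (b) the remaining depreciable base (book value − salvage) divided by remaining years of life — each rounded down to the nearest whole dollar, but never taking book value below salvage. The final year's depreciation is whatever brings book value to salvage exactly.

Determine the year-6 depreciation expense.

Depreciable base = $46,629 − $5,300 = $41,329.
Year 1: DB = ⌊$46,629 × 150%/9⌋ = $7,771; SL = ⌊$41,329/9⌋ = $4,592 → take DB $7,771. Book value $38,858.
Year 2: DB = ⌊$38,858 × 150%/9⌋ = $6,476; SL = ⌊$33,558/8⌋ = $4,194 → take DB $6,476. Book value $32,382.
Year 3: DB = ⌊$32,382 × 150%/9⌋ = $5,397; SL = ⌊$27,082/7⌋ = $3,868 → take DB $5,397. Book value $26,985.
Year 4: DB = ⌊$26,985 × 150%/9⌋ = $4,497; SL = ⌊$21,685/6⌋ = $3,614 → take DB $4,497. Book value $22,488.
Year 5: DB = ⌊$22,488 × 150%/9⌋ = $3,748; SL = ⌊$17,188/5⌋ = $3,437 → take DB $3,748. Book value $18,740.
Year 6: DB = ⌊$18,740 × 150%/9⌋ = $3,123; SL = ⌊$13,440/4⌋ = $3,360 → take SL $3,360. Book value $15,380.

$3,360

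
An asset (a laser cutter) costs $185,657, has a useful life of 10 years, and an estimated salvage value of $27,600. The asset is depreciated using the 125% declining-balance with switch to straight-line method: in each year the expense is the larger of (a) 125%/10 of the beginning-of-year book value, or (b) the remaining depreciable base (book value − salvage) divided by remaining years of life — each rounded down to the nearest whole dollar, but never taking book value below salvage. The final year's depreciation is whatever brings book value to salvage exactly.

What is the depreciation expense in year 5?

$13,603

Depreciable base = $185,657 − $27,600 = $158,057.
Year 1: DB = ⌊$185,657 × 125%/10⌋ = $23,207; SL = ⌊$158,057/10⌋ = $15,805 → take DB $23,207. Book value $162,450.
Year 2: DB = ⌊$162,450 × 125%/10⌋ = $20,306; SL = ⌊$134,850/9⌋ = $14,983 → take DB $20,306. Book value $142,144.
Year 3: DB = ⌊$142,144 × 125%/10⌋ = $17,768; SL = ⌊$114,544/8⌋ = $14,318 → take DB $17,768. Book value $124,376.
Year 4: DB = ⌊$124,376 × 125%/10⌋ = $15,547; SL = ⌊$96,776/7⌋ = $13,825 → take DB $15,547. Book value $108,829.
Year 5: DB = ⌊$108,829 × 125%/10⌋ = $13,603; SL = ⌊$81,229/6⌋ = $13,538 → take DB $13,603. Book value $95,226.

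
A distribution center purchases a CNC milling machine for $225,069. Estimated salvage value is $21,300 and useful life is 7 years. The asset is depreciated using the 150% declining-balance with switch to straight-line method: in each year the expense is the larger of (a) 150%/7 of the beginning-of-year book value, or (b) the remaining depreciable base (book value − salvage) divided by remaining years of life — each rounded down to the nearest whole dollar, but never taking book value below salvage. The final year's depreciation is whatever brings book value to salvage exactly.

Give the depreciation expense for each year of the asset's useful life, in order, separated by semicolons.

Depreciable base = $225,069 − $21,300 = $203,769.
Year 1: DB = ⌊$225,069 × 150%/7⌋ = $48,229; SL = ⌊$203,769/7⌋ = $29,109 → take DB $48,229. Book value $176,840.
Year 2: DB = ⌊$176,840 × 150%/7⌋ = $37,894; SL = ⌊$155,540/6⌋ = $25,923 → take DB $37,894. Book value $138,946.
Year 3: DB = ⌊$138,946 × 150%/7⌋ = $29,774; SL = ⌊$117,646/5⌋ = $23,529 → take DB $29,774. Book value $109,172.
Year 4: DB = ⌊$109,172 × 150%/7⌋ = $23,394; SL = ⌊$87,872/4⌋ = $21,968 → take DB $23,394. Book value $85,778.
Year 5: DB = ⌊$85,778 × 150%/7⌋ = $18,381; SL = ⌊$64,478/3⌋ = $21,492 → take SL $21,492. Book value $64,286.
Year 6: DB = ⌊$64,286 × 150%/7⌋ = $13,775; SL = ⌊$42,986/2⌋ = $21,493 → take SL $21,493. Book value $42,793.
Year 7 (final): $42,793 − $21,300 = $21,493. Book value $21,300.

$48,229; $37,894; $29,774; $23,394; $21,492; $21,493; $21,493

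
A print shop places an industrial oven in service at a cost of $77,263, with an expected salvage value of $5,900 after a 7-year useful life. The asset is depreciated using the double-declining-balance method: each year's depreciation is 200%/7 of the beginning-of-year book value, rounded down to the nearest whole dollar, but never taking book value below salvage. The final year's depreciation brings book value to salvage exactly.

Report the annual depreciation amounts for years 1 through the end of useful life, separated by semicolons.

$22,075; $15,768; $11,262; $8,045; $5,746; $4,104; $4,363

Depreciable base = $77,263 − $5,900 = $71,363.
Year 1: ⌊$77,263 × 200%/7⌋ = $22,075. Book value $55,188.
Year 2: ⌊$55,188 × 200%/7⌋ = $15,768. Book value $39,420.
Year 3: ⌊$39,420 × 200%/7⌋ = $11,262. Book value $28,158.
Year 4: ⌊$28,158 × 200%/7⌋ = $8,045. Book value $20,113.
Year 5: ⌊$20,113 × 200%/7⌋ = $5,746. Book value $14,367.
Year 6: ⌊$14,367 × 200%/7⌋ = $4,104. Book value $10,263.
Year 7 (final): $10,263 − $5,900 = $4,363. Book value $5,900.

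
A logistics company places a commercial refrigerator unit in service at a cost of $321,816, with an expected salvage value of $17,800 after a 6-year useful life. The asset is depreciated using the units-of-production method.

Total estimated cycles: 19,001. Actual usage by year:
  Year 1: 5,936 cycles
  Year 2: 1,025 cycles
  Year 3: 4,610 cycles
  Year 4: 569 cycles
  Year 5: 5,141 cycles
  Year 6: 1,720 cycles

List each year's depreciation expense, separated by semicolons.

Depreciable base = $321,816 − $17,800 = $304,016.
Rate = $304,016 / 19,001 cycles = $16 per cycle.
Year 1: 5,936 × $16 = $94,976. Book value $226,840.
Year 2: 1,025 × $16 = $16,400. Book value $210,440.
Year 3: 4,610 × $16 = $73,760. Book value $136,680.
Year 4: 569 × $16 = $9,104. Book value $127,576.
Year 5: 5,141 × $16 = $82,256. Book value $45,320.
Year 6: 1,720 × $16 = $27,520. Book value $17,800.

$94,976; $16,400; $73,760; $9,104; $82,256; $27,520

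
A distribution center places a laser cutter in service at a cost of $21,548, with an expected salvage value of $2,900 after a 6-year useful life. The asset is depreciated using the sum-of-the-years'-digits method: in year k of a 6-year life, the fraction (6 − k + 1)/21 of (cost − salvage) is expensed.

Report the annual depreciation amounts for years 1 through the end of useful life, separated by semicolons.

Depreciable base = $21,548 − $2,900 = $18,648.
Sum of the years' digits = 6+5+4+3+2+1 = 21.
Year 1: $18,648 × 6/21 = $5,328. Book value $16,220.
Year 2: $18,648 × 5/21 = $4,440. Book value $11,780.
Year 3: $18,648 × 4/21 = $3,552. Book value $8,228.
Year 4: $18,648 × 3/21 = $2,664. Book value $5,564.
Year 5: $18,648 × 2/21 = $1,776. Book value $3,788.
Year 6: $18,648 × 1/21 = $888. Book value $2,900.

$5,328; $4,440; $3,552; $2,664; $1,776; $888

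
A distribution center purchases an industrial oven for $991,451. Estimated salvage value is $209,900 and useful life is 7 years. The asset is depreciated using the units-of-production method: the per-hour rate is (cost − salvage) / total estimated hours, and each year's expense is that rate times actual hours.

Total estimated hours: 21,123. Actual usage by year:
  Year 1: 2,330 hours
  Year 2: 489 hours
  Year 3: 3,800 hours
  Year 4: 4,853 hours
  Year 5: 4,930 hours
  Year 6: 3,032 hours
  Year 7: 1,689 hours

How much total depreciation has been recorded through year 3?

Depreciable base = $991,451 − $209,900 = $781,551.
Rate = $781,551 / 21,123 hours = $37 per hour.
Year 1: 2,330 × $37 = $86,210. Book value $905,241.
Year 2: 489 × $37 = $18,093. Book value $887,148.
Year 3: 3,800 × $37 = $140,600. Book value $746,548.
Accumulated through year 3 = $991,451 − $746,548 = $244,903.

$244,903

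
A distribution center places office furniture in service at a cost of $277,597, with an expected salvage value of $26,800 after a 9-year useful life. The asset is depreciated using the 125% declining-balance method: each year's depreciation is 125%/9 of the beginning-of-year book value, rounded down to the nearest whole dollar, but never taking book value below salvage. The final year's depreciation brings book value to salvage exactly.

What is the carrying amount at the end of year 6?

Depreciable base = $277,597 − $26,800 = $250,797.
Year 1: ⌊$277,597 × 125%/9⌋ = $38,555. Book value $239,042.
Year 2: ⌊$239,042 × 125%/9⌋ = $33,200. Book value $205,842.
Year 3: ⌊$205,842 × 125%/9⌋ = $28,589. Book value $177,253.
Year 4: ⌊$177,253 × 125%/9⌋ = $24,618. Book value $152,635.
Year 5: ⌊$152,635 × 125%/9⌋ = $21,199. Book value $131,436.
Year 6: ⌊$131,436 × 125%/9⌋ = $18,255. Book value $113,181.

$113,181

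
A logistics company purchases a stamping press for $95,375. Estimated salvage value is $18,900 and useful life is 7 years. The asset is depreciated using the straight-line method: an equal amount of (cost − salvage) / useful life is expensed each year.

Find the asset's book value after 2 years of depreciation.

Depreciable base = $95,375 − $18,900 = $76,475.
Annual expense = $76,475 / 7 = $10,925.
End of year 1: book value $84,450.
End of year 2: book value $73,525.

$73,525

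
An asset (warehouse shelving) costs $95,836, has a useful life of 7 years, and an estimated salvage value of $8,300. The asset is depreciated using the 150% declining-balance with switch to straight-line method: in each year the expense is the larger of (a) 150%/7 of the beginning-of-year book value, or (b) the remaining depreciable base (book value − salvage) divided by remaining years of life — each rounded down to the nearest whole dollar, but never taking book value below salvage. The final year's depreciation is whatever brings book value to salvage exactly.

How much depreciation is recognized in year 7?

Depreciable base = $95,836 − $8,300 = $87,536.
Year 1: DB = ⌊$95,836 × 150%/7⌋ = $20,536; SL = ⌊$87,536/7⌋ = $12,505 → take DB $20,536. Book value $75,300.
Year 2: DB = ⌊$75,300 × 150%/7⌋ = $16,135; SL = ⌊$67,000/6⌋ = $11,166 → take DB $16,135. Book value $59,165.
Year 3: DB = ⌊$59,165 × 150%/7⌋ = $12,678; SL = ⌊$50,865/5⌋ = $10,173 → take DB $12,678. Book value $46,487.
Year 4: DB = ⌊$46,487 × 150%/7⌋ = $9,961; SL = ⌊$38,187/4⌋ = $9,546 → take DB $9,961. Book value $36,526.
Year 5: DB = ⌊$36,526 × 150%/7⌋ = $7,827; SL = ⌊$28,226/3⌋ = $9,408 → take SL $9,408. Book value $27,118.
Year 6: DB = ⌊$27,118 × 150%/7⌋ = $5,811; SL = ⌊$18,818/2⌋ = $9,409 → take SL $9,409. Book value $17,709.
Year 7 (final): $17,709 − $8,300 = $9,409. Book value $8,300.

$9,409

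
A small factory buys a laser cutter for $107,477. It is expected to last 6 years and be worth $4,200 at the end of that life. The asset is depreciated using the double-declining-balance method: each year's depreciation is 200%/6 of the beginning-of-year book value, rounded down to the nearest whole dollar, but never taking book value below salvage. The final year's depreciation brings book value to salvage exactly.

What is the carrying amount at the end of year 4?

Depreciable base = $107,477 − $4,200 = $103,277.
Year 1: ⌊$107,477 × 200%/6⌋ = $35,825. Book value $71,652.
Year 2: ⌊$71,652 × 200%/6⌋ = $23,884. Book value $47,768.
Year 3: ⌊$47,768 × 200%/6⌋ = $15,922. Book value $31,846.
Year 4: ⌊$31,846 × 200%/6⌋ = $10,615. Book value $21,231.

$21,231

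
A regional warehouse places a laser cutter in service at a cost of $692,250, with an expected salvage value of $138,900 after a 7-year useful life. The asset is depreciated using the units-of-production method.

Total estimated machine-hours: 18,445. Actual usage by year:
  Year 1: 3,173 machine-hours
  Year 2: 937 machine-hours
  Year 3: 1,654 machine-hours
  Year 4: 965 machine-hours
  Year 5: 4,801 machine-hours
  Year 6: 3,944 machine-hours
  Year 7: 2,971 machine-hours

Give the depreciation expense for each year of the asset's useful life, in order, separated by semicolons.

Depreciable base = $692,250 − $138,900 = $553,350.
Rate = $553,350 / 18,445 machine-hours = $30 per machine-hour.
Year 1: 3,173 × $30 = $95,190. Book value $597,060.
Year 2: 937 × $30 = $28,110. Book value $568,950.
Year 3: 1,654 × $30 = $49,620. Book value $519,330.
Year 4: 965 × $30 = $28,950. Book value $490,380.
Year 5: 4,801 × $30 = $144,030. Book value $346,350.
Year 6: 3,944 × $30 = $118,320. Book value $228,030.
Year 7: 2,971 × $30 = $89,130. Book value $138,900.

$95,190; $28,110; $49,620; $28,950; $144,030; $118,320; $89,130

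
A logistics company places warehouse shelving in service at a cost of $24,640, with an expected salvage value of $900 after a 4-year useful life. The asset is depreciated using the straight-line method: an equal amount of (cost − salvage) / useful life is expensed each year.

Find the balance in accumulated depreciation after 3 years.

Depreciable base = $24,640 − $900 = $23,740.
Annual expense = $23,740 / 4 = $5,935.
End of year 1: book value $18,705.
End of year 2: book value $12,770.
End of year 3: book value $6,835.
Accumulated through year 3 = $24,640 − $6,835 = $17,805.

$17,805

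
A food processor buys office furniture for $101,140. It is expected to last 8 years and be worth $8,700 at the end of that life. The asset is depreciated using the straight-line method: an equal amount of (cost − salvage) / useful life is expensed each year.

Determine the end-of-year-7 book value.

$20,255

Depreciable base = $101,140 − $8,700 = $92,440.
Annual expense = $92,440 / 8 = $11,555.
End of year 1: book value $89,585.
End of year 2: book value $78,030.
End of year 3: book value $66,475.
End of year 4: book value $54,920.
End of year 5: book value $43,365.
End of year 6: book value $31,810.
End of year 7: book value $20,255.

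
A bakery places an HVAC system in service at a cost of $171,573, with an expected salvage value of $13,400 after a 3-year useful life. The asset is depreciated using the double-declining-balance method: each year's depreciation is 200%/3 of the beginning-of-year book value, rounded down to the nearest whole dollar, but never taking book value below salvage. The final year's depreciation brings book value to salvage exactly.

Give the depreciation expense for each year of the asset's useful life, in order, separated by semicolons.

$114,382; $38,127; $5,664

Depreciable base = $171,573 − $13,400 = $158,173.
Year 1: ⌊$171,573 × 200%/3⌋ = $114,382. Book value $57,191.
Year 2: ⌊$57,191 × 200%/3⌋ = $38,127. Book value $19,064.
Year 3 (final): $19,064 − $13,400 = $5,664. Book value $13,400.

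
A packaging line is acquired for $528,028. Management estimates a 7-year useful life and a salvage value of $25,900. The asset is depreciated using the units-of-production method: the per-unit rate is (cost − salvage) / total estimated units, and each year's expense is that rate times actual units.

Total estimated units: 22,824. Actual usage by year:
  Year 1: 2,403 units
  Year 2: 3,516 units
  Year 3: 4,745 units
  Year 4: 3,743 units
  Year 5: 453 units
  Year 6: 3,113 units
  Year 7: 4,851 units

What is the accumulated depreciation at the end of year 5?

Depreciable base = $528,028 − $25,900 = $502,128.
Rate = $502,128 / 22,824 units = $22 per unit.
Year 1: 2,403 × $22 = $52,866. Book value $475,162.
Year 2: 3,516 × $22 = $77,352. Book value $397,810.
Year 3: 4,745 × $22 = $104,390. Book value $293,420.
Year 4: 3,743 × $22 = $82,346. Book value $211,074.
Year 5: 453 × $22 = $9,966. Book value $201,108.
Accumulated through year 5 = $528,028 − $201,108 = $326,920.

$326,920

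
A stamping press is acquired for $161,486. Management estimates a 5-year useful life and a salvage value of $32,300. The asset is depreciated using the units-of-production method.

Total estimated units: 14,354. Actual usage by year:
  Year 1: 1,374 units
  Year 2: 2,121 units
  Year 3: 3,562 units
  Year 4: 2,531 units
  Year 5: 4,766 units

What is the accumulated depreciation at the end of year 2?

Depreciable base = $161,486 − $32,300 = $129,186.
Rate = $129,186 / 14,354 units = $9 per unit.
Year 1: 1,374 × $9 = $12,366. Book value $149,120.
Year 2: 2,121 × $9 = $19,089. Book value $130,031.
Accumulated through year 2 = $161,486 − $130,031 = $31,455.

$31,455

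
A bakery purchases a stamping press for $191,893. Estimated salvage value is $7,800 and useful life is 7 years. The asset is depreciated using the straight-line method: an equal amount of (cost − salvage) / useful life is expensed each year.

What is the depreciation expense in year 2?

$26,299

Depreciable base = $191,893 − $7,800 = $184,093.
Annual expense = $184,093 / 7 = $26,299.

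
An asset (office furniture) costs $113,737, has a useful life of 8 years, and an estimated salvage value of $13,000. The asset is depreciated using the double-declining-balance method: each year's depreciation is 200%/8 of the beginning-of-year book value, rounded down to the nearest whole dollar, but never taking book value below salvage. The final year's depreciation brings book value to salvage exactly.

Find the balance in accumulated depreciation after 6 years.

$93,493

Depreciable base = $113,737 − $13,000 = $100,737.
Year 1: ⌊$113,737 × 200%/8⌋ = $28,434. Book value $85,303.
Year 2: ⌊$85,303 × 200%/8⌋ = $21,325. Book value $63,978.
Year 3: ⌊$63,978 × 200%/8⌋ = $15,994. Book value $47,984.
Year 4: ⌊$47,984 × 200%/8⌋ = $11,996. Book value $35,988.
Year 5: ⌊$35,988 × 200%/8⌋ = $8,997. Book value $26,991.
Year 6: ⌊$26,991 × 200%/8⌋ = $6,747. Book value $20,244.
Accumulated through year 6 = $113,737 − $20,244 = $93,493.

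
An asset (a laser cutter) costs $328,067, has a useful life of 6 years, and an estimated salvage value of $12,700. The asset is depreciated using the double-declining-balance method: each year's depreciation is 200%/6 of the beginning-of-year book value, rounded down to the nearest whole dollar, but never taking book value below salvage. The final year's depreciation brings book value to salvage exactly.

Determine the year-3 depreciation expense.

$48,602

Depreciable base = $328,067 − $12,700 = $315,367.
Year 1: ⌊$328,067 × 200%/6⌋ = $109,355. Book value $218,712.
Year 2: ⌊$218,712 × 200%/6⌋ = $72,904. Book value $145,808.
Year 3: ⌊$145,808 × 200%/6⌋ = $48,602. Book value $97,206.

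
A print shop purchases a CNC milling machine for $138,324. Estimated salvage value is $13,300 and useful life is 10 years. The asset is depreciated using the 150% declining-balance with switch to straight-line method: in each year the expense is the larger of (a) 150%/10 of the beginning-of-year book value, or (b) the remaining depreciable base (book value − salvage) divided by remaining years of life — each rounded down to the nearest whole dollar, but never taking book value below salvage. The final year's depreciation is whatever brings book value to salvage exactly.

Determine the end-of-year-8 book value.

$32,531

Depreciable base = $138,324 − $13,300 = $125,024.
Year 1: DB = ⌊$138,324 × 150%/10⌋ = $20,748; SL = ⌊$125,024/10⌋ = $12,502 → take DB $20,748. Book value $117,576.
Year 2: DB = ⌊$117,576 × 150%/10⌋ = $17,636; SL = ⌊$104,276/9⌋ = $11,586 → take DB $17,636. Book value $99,940.
Year 3: DB = ⌊$99,940 × 150%/10⌋ = $14,991; SL = ⌊$86,640/8⌋ = $10,830 → take DB $14,991. Book value $84,949.
Year 4: DB = ⌊$84,949 × 150%/10⌋ = $12,742; SL = ⌊$71,649/7⌋ = $10,235 → take DB $12,742. Book value $72,207.
Year 5: DB = ⌊$72,207 × 150%/10⌋ = $10,831; SL = ⌊$58,907/6⌋ = $9,817 → take DB $10,831. Book value $61,376.
Year 6: DB = ⌊$61,376 × 150%/10⌋ = $9,206; SL = ⌊$48,076/5⌋ = $9,615 → take SL $9,615. Book value $51,761.
Year 7: DB = ⌊$51,761 × 150%/10⌋ = $7,764; SL = ⌊$38,461/4⌋ = $9,615 → take SL $9,615. Book value $42,146.
Year 8: DB = ⌊$42,146 × 150%/10⌋ = $6,321; SL = ⌊$28,846/3⌋ = $9,615 → take SL $9,615. Book value $32,531.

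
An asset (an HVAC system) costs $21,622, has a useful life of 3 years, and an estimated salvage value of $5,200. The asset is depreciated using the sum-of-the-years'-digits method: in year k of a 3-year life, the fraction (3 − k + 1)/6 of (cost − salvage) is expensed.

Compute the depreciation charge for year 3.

$2,737

Depreciable base = $21,622 − $5,200 = $16,422.
Sum of the years' digits = 3+2+1 = 6.
Year 1: $16,422 × 3/6 = $8,211. Book value $13,411.
Year 2: $16,422 × 2/6 = $5,474. Book value $7,937.
Year 3: $16,422 × 1/6 = $2,737. Book value $5,200.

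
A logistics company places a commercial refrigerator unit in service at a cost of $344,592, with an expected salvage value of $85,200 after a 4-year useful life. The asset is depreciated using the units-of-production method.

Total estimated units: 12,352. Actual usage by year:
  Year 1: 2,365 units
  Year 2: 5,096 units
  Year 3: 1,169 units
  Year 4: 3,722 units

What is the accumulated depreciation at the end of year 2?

$156,681

Depreciable base = $344,592 − $85,200 = $259,392.
Rate = $259,392 / 12,352 units = $21 per unit.
Year 1: 2,365 × $21 = $49,665. Book value $294,927.
Year 2: 5,096 × $21 = $107,016. Book value $187,911.
Accumulated through year 2 = $344,592 − $187,911 = $156,681.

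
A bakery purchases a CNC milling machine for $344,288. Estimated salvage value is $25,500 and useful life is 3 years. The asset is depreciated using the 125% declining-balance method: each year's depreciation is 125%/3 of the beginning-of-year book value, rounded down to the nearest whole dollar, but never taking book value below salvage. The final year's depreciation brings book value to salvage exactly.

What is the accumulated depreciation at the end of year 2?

$227,134

Depreciable base = $344,288 − $25,500 = $318,788.
Year 1: ⌊$344,288 × 125%/3⌋ = $143,453. Book value $200,835.
Year 2: ⌊$200,835 × 125%/3⌋ = $83,681. Book value $117,154.
Accumulated through year 2 = $344,288 − $117,154 = $227,134.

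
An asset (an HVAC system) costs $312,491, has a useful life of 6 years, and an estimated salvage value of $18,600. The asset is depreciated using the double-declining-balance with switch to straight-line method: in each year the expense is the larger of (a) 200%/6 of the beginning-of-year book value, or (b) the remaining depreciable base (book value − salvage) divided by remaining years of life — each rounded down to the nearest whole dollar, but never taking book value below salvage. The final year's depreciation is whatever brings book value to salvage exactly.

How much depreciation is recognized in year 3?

$46,295

Depreciable base = $312,491 − $18,600 = $293,891.
Year 1: DB = ⌊$312,491 × 200%/6⌋ = $104,163; SL = ⌊$293,891/6⌋ = $48,981 → take DB $104,163. Book value $208,328.
Year 2: DB = ⌊$208,328 × 200%/6⌋ = $69,442; SL = ⌊$189,728/5⌋ = $37,945 → take DB $69,442. Book value $138,886.
Year 3: DB = ⌊$138,886 × 200%/6⌋ = $46,295; SL = ⌊$120,286/4⌋ = $30,071 → take DB $46,295. Book value $92,591.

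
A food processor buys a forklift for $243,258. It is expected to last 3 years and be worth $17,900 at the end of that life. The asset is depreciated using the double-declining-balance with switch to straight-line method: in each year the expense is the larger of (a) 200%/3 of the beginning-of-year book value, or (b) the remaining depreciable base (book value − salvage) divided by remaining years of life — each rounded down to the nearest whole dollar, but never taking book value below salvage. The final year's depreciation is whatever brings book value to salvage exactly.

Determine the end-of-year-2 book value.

$27,029

Depreciable base = $243,258 − $17,900 = $225,358.
Year 1: DB = ⌊$243,258 × 200%/3⌋ = $162,172; SL = ⌊$225,358/3⌋ = $75,119 → take DB $162,172. Book value $81,086.
Year 2: DB = ⌊$81,086 × 200%/3⌋ = $54,057; SL = ⌊$63,186/2⌋ = $31,593 → take DB $54,057. Book value $27,029.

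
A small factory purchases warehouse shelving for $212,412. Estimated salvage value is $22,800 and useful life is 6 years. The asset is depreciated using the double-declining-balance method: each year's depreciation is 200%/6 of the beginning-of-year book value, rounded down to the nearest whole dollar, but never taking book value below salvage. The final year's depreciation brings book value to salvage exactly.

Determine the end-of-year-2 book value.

Depreciable base = $212,412 − $22,800 = $189,612.
Year 1: ⌊$212,412 × 200%/6⌋ = $70,804. Book value $141,608.
Year 2: ⌊$141,608 × 200%/6⌋ = $47,202. Book value $94,406.

$94,406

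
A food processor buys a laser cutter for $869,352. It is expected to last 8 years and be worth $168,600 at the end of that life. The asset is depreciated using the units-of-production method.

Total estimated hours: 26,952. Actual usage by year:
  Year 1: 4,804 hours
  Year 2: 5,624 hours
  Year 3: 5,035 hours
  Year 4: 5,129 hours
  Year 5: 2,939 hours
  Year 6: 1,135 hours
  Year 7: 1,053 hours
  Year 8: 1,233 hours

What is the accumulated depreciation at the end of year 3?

Depreciable base = $869,352 − $168,600 = $700,752.
Rate = $700,752 / 26,952 hours = $26 per hour.
Year 1: 4,804 × $26 = $124,904. Book value $744,448.
Year 2: 5,624 × $26 = $146,224. Book value $598,224.
Year 3: 5,035 × $26 = $130,910. Book value $467,314.
Accumulated through year 3 = $869,352 − $467,314 = $402,038.

$402,038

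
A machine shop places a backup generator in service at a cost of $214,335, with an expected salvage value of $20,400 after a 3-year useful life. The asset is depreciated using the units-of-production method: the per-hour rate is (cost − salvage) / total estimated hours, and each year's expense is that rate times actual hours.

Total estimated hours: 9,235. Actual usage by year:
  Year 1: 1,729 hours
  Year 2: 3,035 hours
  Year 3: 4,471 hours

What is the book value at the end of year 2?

$114,291

Depreciable base = $214,335 − $20,400 = $193,935.
Rate = $193,935 / 9,235 hours = $21 per hour.
Year 1: 1,729 × $21 = $36,309. Book value $178,026.
Year 2: 3,035 × $21 = $63,735. Book value $114,291.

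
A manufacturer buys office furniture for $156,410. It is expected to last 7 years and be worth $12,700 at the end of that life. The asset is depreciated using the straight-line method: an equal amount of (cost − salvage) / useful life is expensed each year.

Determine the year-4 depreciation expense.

Depreciable base = $156,410 − $12,700 = $143,710.
Annual expense = $143,710 / 7 = $20,530.

$20,530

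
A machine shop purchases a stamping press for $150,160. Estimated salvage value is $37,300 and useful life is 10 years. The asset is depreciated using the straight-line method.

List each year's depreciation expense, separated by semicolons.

Depreciable base = $150,160 − $37,300 = $112,860.
Annual expense = $112,860 / 10 = $11,286.
End of year 1: book value $138,874.
End of year 2: book value $127,588.
End of year 3: book value $116,302.
End of year 4: book value $105,016.
End of year 5: book value $93,730.
End of year 6: book value $82,444.
End of year 7: book value $71,158.
End of year 8: book value $59,872.
End of year 9: book value $48,586.
End of year 10: book value $37,300.

$11,286; $11,286; $11,286; $11,286; $11,286; $11,286; $11,286; $11,286; $11,286; $11,286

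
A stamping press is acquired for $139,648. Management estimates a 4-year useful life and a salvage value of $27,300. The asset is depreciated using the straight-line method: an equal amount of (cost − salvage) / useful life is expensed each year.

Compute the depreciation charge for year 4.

Depreciable base = $139,648 − $27,300 = $112,348.
Annual expense = $112,348 / 4 = $28,087.

$28,087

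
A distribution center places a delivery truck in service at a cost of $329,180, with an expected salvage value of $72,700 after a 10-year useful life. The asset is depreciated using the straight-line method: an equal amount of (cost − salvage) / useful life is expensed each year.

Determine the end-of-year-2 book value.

$277,884

Depreciable base = $329,180 − $72,700 = $256,480.
Annual expense = $256,480 / 10 = $25,648.
End of year 1: book value $303,532.
End of year 2: book value $277,884.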